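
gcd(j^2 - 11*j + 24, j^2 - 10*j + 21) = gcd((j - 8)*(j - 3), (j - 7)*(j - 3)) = j - 3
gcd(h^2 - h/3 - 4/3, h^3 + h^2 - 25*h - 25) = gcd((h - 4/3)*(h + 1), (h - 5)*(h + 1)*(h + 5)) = h + 1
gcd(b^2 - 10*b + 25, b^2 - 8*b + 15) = b - 5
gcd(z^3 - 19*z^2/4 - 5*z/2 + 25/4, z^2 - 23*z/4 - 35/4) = z + 5/4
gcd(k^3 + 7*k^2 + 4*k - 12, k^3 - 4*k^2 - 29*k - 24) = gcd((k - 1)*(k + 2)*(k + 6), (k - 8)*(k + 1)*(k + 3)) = 1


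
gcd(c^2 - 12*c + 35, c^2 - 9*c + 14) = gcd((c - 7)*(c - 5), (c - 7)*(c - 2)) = c - 7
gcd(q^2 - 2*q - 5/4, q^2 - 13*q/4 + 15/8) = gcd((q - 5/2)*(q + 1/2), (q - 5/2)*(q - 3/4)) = q - 5/2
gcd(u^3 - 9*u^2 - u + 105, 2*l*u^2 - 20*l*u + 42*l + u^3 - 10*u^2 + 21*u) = u - 7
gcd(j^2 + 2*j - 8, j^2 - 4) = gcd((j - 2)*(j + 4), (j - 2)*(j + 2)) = j - 2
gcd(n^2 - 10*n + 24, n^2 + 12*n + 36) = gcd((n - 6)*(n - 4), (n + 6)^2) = 1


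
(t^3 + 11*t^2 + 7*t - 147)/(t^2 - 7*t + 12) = (t^2 + 14*t + 49)/(t - 4)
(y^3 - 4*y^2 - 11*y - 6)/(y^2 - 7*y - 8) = (y^2 - 5*y - 6)/(y - 8)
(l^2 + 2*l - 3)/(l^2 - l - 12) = (l - 1)/(l - 4)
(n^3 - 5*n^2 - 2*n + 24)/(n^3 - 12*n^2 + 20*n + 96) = (n^2 - 7*n + 12)/(n^2 - 14*n + 48)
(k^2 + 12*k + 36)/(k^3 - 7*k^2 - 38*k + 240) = (k + 6)/(k^2 - 13*k + 40)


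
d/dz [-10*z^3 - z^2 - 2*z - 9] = -30*z^2 - 2*z - 2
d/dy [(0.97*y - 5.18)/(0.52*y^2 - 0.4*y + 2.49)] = (-0.5044*y^2 + 5.3872*y + 0.3433)/(0.2704*y^4 - 0.416*y^3 + 2.7496*y^2 - 1.992*y + 6.2001)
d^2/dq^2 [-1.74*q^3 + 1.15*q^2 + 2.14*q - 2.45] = 2.3 - 10.44*q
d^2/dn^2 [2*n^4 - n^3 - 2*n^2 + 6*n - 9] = 24*n^2 - 6*n - 4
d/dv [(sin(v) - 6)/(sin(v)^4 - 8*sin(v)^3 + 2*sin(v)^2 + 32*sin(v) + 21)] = (-3*sin(v)^3 + 43*sin(v)^2 - 189*sin(v) + 213)*cos(v)/((sin(v) - 7)^2*(sin(v) - 3)^2*(sin(v) + 1)^3)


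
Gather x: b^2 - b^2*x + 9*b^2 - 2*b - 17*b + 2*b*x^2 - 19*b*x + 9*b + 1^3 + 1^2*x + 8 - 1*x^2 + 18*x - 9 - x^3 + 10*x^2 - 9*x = 10*b^2 - 10*b - x^3 + x^2*(2*b + 9) + x*(-b^2 - 19*b + 10)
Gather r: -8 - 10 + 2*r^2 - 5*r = 2*r^2 - 5*r - 18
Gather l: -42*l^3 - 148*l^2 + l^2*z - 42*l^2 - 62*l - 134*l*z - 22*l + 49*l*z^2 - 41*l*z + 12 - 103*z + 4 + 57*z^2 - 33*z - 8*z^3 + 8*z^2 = -42*l^3 + l^2*(z - 190) + l*(49*z^2 - 175*z - 84) - 8*z^3 + 65*z^2 - 136*z + 16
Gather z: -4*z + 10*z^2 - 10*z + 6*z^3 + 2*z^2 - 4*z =6*z^3 + 12*z^2 - 18*z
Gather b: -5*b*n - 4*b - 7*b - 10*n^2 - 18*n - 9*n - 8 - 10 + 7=b*(-5*n - 11) - 10*n^2 - 27*n - 11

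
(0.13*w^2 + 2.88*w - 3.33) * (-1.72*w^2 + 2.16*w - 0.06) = -0.2236*w^4 - 4.6728*w^3 + 11.9406*w^2 - 7.3656*w + 0.1998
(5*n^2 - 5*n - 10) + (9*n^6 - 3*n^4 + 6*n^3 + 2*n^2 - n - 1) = 9*n^6 - 3*n^4 + 6*n^3 + 7*n^2 - 6*n - 11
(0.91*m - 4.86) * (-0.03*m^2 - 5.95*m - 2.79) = -0.0273*m^3 - 5.2687*m^2 + 26.3781*m + 13.5594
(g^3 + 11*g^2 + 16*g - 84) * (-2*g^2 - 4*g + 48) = -2*g^5 - 26*g^4 - 28*g^3 + 632*g^2 + 1104*g - 4032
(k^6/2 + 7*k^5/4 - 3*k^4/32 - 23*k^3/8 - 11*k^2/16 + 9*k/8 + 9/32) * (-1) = -k^6/2 - 7*k^5/4 + 3*k^4/32 + 23*k^3/8 + 11*k^2/16 - 9*k/8 - 9/32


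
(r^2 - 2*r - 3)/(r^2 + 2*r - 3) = (r^2 - 2*r - 3)/(r^2 + 2*r - 3)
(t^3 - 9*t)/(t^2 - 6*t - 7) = t*(9 - t^2)/(-t^2 + 6*t + 7)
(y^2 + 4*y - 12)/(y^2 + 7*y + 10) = (y^2 + 4*y - 12)/(y^2 + 7*y + 10)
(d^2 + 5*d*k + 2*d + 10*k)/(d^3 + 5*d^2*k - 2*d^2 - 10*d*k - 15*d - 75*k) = (d + 2)/(d^2 - 2*d - 15)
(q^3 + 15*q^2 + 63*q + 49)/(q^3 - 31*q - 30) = (q^2 + 14*q + 49)/(q^2 - q - 30)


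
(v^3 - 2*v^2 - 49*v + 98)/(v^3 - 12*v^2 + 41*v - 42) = (v + 7)/(v - 3)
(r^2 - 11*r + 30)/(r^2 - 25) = (r - 6)/(r + 5)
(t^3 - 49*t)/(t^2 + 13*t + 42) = t*(t - 7)/(t + 6)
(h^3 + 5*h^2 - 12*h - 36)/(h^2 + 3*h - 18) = h + 2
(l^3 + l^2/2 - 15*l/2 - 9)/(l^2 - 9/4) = 2*(l^2 - l - 6)/(2*l - 3)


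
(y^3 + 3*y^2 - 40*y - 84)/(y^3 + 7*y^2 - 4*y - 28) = (y - 6)/(y - 2)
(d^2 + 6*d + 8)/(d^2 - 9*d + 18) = (d^2 + 6*d + 8)/(d^2 - 9*d + 18)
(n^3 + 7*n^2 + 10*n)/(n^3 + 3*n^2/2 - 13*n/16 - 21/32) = 32*n*(n^2 + 7*n + 10)/(32*n^3 + 48*n^2 - 26*n - 21)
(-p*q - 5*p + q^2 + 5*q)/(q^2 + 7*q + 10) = (-p + q)/(q + 2)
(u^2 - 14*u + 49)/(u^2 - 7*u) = (u - 7)/u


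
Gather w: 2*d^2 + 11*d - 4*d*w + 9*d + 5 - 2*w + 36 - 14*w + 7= 2*d^2 + 20*d + w*(-4*d - 16) + 48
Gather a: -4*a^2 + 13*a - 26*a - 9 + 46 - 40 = -4*a^2 - 13*a - 3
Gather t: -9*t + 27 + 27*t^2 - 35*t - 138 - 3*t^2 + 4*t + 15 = 24*t^2 - 40*t - 96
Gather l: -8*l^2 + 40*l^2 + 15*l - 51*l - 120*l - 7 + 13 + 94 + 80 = 32*l^2 - 156*l + 180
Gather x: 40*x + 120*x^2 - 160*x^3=-160*x^3 + 120*x^2 + 40*x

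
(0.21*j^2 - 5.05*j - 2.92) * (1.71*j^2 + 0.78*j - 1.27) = 0.3591*j^4 - 8.4717*j^3 - 9.1989*j^2 + 4.1359*j + 3.7084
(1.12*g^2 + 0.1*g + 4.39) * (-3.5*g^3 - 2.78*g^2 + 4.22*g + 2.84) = -3.92*g^5 - 3.4636*g^4 - 10.9166*g^3 - 8.6014*g^2 + 18.8098*g + 12.4676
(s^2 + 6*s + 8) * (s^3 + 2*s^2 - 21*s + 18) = s^5 + 8*s^4 - s^3 - 92*s^2 - 60*s + 144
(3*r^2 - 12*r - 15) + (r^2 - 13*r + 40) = 4*r^2 - 25*r + 25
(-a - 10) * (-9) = 9*a + 90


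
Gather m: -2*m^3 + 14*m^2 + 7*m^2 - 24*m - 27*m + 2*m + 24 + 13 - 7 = -2*m^3 + 21*m^2 - 49*m + 30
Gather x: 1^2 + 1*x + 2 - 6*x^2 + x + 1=-6*x^2 + 2*x + 4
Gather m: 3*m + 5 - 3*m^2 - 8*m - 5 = -3*m^2 - 5*m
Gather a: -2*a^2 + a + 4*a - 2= -2*a^2 + 5*a - 2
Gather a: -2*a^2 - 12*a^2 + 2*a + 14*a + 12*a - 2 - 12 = -14*a^2 + 28*a - 14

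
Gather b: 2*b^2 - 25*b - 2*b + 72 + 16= 2*b^2 - 27*b + 88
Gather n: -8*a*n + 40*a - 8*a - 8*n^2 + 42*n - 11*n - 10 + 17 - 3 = 32*a - 8*n^2 + n*(31 - 8*a) + 4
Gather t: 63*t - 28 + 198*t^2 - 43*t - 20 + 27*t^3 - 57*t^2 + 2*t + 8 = 27*t^3 + 141*t^2 + 22*t - 40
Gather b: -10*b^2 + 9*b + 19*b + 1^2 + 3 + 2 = -10*b^2 + 28*b + 6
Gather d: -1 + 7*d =7*d - 1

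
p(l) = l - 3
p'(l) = 1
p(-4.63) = -7.63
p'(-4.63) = 1.00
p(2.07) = -0.93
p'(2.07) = 1.00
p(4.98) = 1.98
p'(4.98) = 1.00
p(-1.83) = -4.83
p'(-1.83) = 1.00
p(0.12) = -2.88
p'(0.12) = 1.00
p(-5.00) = -8.00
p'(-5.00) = 1.00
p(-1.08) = -4.08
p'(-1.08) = 1.00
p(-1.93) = -4.93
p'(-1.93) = 1.00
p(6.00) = 3.00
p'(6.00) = 1.00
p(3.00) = 0.00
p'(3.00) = 1.00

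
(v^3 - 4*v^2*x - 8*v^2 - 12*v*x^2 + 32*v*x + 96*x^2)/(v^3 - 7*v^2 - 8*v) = (v^2 - 4*v*x - 12*x^2)/(v*(v + 1))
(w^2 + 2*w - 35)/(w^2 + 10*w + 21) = (w - 5)/(w + 3)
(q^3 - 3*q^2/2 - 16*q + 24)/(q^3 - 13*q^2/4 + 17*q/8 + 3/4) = 4*(q^2 - 16)/(4*q^2 - 7*q - 2)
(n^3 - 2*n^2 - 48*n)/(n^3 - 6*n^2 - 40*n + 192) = n/(n - 4)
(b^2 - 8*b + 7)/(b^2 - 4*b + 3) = (b - 7)/(b - 3)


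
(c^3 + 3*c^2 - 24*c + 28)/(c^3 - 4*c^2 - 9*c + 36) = (c^3 + 3*c^2 - 24*c + 28)/(c^3 - 4*c^2 - 9*c + 36)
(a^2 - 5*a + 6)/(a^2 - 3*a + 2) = (a - 3)/(a - 1)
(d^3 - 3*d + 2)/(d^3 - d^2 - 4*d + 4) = (d - 1)/(d - 2)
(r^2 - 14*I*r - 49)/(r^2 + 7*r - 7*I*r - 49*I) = (r - 7*I)/(r + 7)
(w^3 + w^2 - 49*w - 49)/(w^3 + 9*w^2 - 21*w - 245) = (w^2 - 6*w - 7)/(w^2 + 2*w - 35)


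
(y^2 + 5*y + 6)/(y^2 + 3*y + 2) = (y + 3)/(y + 1)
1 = 1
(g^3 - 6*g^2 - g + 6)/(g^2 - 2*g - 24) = (g^2 - 1)/(g + 4)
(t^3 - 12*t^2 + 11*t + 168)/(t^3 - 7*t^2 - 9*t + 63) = (t - 8)/(t - 3)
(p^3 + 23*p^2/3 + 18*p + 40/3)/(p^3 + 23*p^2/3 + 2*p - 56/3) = (3*p^2 + 17*p + 20)/(3*p^2 + 17*p - 28)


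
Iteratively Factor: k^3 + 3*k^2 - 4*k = (k + 4)*(k^2 - k) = k*(k + 4)*(k - 1)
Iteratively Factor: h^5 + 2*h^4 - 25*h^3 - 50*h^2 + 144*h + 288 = (h - 4)*(h^4 + 6*h^3 - h^2 - 54*h - 72) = (h - 4)*(h + 3)*(h^3 + 3*h^2 - 10*h - 24) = (h - 4)*(h - 3)*(h + 3)*(h^2 + 6*h + 8) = (h - 4)*(h - 3)*(h + 2)*(h + 3)*(h + 4)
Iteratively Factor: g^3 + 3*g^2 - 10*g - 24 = (g + 2)*(g^2 + g - 12) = (g - 3)*(g + 2)*(g + 4)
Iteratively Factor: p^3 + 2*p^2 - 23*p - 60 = (p - 5)*(p^2 + 7*p + 12) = (p - 5)*(p + 4)*(p + 3)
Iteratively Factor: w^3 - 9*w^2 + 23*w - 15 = (w - 1)*(w^2 - 8*w + 15) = (w - 3)*(w - 1)*(w - 5)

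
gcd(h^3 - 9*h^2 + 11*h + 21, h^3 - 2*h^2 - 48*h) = 1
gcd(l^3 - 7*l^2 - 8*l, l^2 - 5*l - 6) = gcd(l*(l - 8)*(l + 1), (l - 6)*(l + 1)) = l + 1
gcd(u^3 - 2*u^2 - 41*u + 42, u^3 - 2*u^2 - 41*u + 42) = u^3 - 2*u^2 - 41*u + 42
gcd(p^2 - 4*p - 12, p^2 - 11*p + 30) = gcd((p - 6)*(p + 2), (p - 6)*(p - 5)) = p - 6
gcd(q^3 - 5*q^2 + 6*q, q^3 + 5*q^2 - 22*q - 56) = 1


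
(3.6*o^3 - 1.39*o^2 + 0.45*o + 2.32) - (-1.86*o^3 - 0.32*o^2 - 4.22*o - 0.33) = 5.46*o^3 - 1.07*o^2 + 4.67*o + 2.65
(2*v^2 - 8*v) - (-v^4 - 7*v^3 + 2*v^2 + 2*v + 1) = v^4 + 7*v^3 - 10*v - 1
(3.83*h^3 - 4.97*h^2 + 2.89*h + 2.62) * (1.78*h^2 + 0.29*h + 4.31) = 6.8174*h^5 - 7.7359*h^4 + 20.2102*h^3 - 15.919*h^2 + 13.2157*h + 11.2922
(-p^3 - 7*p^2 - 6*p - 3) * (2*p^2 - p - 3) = -2*p^5 - 13*p^4 - 2*p^3 + 21*p^2 + 21*p + 9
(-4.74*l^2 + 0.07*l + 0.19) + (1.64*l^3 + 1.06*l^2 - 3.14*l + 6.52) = 1.64*l^3 - 3.68*l^2 - 3.07*l + 6.71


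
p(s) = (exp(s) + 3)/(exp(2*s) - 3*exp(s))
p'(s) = (exp(s) + 3)*(-2*exp(2*s) + 3*exp(s))/(exp(2*s) - 3*exp(s))^2 + exp(s)/(exp(2*s) - 3*exp(s)) = (-exp(2*s) - 6*exp(s) + 9)*exp(-s)/(exp(2*s) - 6*exp(s) + 9)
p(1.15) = 12.33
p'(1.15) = -252.09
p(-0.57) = -2.59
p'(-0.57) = 1.58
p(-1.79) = -6.70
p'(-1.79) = 5.95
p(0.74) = -2.69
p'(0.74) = -4.65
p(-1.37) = -4.66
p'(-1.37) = 3.87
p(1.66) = 0.70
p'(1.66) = -1.87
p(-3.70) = -41.12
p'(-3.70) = 40.44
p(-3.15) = -24.01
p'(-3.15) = 23.33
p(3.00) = 0.07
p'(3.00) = -0.09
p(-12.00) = -162755.46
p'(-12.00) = 162754.79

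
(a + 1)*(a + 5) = a^2 + 6*a + 5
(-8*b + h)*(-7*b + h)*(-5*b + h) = -280*b^3 + 131*b^2*h - 20*b*h^2 + h^3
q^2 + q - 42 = (q - 6)*(q + 7)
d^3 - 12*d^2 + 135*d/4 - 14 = (d - 8)*(d - 7/2)*(d - 1/2)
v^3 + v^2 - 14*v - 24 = (v - 4)*(v + 2)*(v + 3)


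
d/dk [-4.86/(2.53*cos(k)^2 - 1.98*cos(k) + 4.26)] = (9.6228 - 24.5916*cos(k))*sin(k)/(2.53*cos(k)^2 - 1.98*cos(k) + 4.26)^2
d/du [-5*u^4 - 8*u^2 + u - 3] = -20*u^3 - 16*u + 1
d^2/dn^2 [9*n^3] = 54*n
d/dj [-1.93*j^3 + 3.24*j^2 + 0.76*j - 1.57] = -5.79*j^2 + 6.48*j + 0.76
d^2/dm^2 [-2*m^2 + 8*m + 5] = -4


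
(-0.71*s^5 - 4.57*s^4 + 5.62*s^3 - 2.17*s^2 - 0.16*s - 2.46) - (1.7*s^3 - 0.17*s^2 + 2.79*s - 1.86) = -0.71*s^5 - 4.57*s^4 + 3.92*s^3 - 2.0*s^2 - 2.95*s - 0.6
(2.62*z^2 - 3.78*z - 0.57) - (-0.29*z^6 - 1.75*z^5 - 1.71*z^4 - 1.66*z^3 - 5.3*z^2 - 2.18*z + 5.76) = 0.29*z^6 + 1.75*z^5 + 1.71*z^4 + 1.66*z^3 + 7.92*z^2 - 1.6*z - 6.33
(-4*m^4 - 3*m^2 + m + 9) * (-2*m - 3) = 8*m^5 + 12*m^4 + 6*m^3 + 7*m^2 - 21*m - 27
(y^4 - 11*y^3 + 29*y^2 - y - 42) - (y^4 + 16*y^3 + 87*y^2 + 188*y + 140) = -27*y^3 - 58*y^2 - 189*y - 182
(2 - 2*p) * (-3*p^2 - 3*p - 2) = 6*p^3 - 2*p - 4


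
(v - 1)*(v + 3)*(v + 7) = v^3 + 9*v^2 + 11*v - 21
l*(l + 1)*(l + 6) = l^3 + 7*l^2 + 6*l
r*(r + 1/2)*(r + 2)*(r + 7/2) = r^4 + 6*r^3 + 39*r^2/4 + 7*r/2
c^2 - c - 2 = (c - 2)*(c + 1)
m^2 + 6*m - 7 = (m - 1)*(m + 7)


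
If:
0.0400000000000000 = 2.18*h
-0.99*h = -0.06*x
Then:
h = 0.02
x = 0.30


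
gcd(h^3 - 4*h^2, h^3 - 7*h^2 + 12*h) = h^2 - 4*h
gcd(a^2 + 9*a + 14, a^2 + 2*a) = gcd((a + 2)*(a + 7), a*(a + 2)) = a + 2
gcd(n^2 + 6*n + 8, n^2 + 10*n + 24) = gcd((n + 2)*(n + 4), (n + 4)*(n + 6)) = n + 4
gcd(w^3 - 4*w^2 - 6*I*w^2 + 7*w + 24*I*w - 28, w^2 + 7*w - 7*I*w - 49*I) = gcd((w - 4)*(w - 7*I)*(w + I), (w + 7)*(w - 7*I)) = w - 7*I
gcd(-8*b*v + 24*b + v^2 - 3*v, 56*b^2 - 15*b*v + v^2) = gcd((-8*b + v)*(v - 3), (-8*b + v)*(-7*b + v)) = -8*b + v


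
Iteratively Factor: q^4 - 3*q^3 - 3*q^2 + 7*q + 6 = (q + 1)*(q^3 - 4*q^2 + q + 6) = (q + 1)^2*(q^2 - 5*q + 6) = (q - 2)*(q + 1)^2*(q - 3)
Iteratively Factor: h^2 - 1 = (h - 1)*(h + 1)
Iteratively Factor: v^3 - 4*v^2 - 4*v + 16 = (v + 2)*(v^2 - 6*v + 8) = (v - 2)*(v + 2)*(v - 4)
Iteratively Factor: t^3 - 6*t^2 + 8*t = (t)*(t^2 - 6*t + 8) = t*(t - 4)*(t - 2)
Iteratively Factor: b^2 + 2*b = (b + 2)*(b)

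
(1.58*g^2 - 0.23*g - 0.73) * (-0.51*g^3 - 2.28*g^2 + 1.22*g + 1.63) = -0.8058*g^5 - 3.4851*g^4 + 2.8243*g^3 + 3.9592*g^2 - 1.2655*g - 1.1899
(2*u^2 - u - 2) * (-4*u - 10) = -8*u^3 - 16*u^2 + 18*u + 20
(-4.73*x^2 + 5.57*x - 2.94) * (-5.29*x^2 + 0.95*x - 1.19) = 25.0217*x^4 - 33.9588*x^3 + 26.4728*x^2 - 9.4213*x + 3.4986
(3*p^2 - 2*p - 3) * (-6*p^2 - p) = -18*p^4 + 9*p^3 + 20*p^2 + 3*p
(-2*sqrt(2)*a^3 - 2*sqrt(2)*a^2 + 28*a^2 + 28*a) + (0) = -2*sqrt(2)*a^3 - 2*sqrt(2)*a^2 + 28*a^2 + 28*a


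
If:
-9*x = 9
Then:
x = -1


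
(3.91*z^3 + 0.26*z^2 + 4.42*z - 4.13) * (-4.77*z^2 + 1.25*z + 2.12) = -18.6507*z^5 + 3.6473*z^4 - 12.4692*z^3 + 25.7763*z^2 + 4.2079*z - 8.7556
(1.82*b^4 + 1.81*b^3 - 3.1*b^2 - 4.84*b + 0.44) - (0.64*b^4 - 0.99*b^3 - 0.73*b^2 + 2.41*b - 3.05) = 1.18*b^4 + 2.8*b^3 - 2.37*b^2 - 7.25*b + 3.49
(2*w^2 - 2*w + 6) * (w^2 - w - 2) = 2*w^4 - 4*w^3 + 4*w^2 - 2*w - 12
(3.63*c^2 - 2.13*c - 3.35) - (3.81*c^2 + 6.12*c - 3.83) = -0.18*c^2 - 8.25*c + 0.48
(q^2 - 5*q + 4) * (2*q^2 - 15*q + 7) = 2*q^4 - 25*q^3 + 90*q^2 - 95*q + 28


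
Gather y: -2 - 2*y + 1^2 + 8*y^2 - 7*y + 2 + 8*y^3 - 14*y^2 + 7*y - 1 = 8*y^3 - 6*y^2 - 2*y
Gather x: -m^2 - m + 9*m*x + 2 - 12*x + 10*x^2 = -m^2 - m + 10*x^2 + x*(9*m - 12) + 2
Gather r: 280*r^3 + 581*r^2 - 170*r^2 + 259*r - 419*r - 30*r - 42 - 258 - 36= 280*r^3 + 411*r^2 - 190*r - 336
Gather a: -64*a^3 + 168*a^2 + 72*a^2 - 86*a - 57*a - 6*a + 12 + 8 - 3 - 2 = -64*a^3 + 240*a^2 - 149*a + 15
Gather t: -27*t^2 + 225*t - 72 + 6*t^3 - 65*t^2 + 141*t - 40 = 6*t^3 - 92*t^2 + 366*t - 112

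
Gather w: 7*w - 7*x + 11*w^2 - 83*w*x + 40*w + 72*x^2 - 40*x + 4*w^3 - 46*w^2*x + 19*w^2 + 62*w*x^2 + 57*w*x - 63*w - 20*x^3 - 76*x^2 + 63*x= 4*w^3 + w^2*(30 - 46*x) + w*(62*x^2 - 26*x - 16) - 20*x^3 - 4*x^2 + 16*x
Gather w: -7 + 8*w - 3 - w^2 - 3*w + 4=-w^2 + 5*w - 6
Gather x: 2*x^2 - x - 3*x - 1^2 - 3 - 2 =2*x^2 - 4*x - 6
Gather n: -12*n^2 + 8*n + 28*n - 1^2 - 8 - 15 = -12*n^2 + 36*n - 24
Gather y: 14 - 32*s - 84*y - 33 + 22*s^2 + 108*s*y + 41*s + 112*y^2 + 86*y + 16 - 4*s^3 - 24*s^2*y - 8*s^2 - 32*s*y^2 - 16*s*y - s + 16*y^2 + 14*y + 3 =-4*s^3 + 14*s^2 + 8*s + y^2*(128 - 32*s) + y*(-24*s^2 + 92*s + 16)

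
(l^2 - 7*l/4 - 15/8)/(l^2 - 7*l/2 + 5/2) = (l + 3/4)/(l - 1)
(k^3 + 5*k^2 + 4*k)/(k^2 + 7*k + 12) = k*(k + 1)/(k + 3)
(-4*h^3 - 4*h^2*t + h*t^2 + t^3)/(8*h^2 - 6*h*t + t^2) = (2*h^2 + 3*h*t + t^2)/(-4*h + t)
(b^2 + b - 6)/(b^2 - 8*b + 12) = (b + 3)/(b - 6)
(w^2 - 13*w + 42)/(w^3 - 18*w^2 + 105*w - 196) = (w - 6)/(w^2 - 11*w + 28)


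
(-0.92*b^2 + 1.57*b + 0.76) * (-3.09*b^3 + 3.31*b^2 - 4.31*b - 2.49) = 2.8428*b^5 - 7.8965*b^4 + 6.8135*b^3 - 1.9603*b^2 - 7.1849*b - 1.8924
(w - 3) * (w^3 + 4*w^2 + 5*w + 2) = w^4 + w^3 - 7*w^2 - 13*w - 6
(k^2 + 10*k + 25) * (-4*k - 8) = -4*k^3 - 48*k^2 - 180*k - 200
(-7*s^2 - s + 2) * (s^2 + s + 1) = -7*s^4 - 8*s^3 - 6*s^2 + s + 2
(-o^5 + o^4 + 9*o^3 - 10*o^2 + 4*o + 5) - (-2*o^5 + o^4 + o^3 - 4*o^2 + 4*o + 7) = o^5 + 8*o^3 - 6*o^2 - 2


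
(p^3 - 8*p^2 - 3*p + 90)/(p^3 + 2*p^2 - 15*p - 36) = (p^2 - 11*p + 30)/(p^2 - p - 12)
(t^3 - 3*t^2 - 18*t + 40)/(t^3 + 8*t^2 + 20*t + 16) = (t^2 - 7*t + 10)/(t^2 + 4*t + 4)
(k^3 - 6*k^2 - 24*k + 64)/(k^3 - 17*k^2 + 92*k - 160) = (k^2 + 2*k - 8)/(k^2 - 9*k + 20)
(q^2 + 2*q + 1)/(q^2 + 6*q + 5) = (q + 1)/(q + 5)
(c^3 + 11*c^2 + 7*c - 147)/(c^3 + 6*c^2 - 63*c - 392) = (c - 3)/(c - 8)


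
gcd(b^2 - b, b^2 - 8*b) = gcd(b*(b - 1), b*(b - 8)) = b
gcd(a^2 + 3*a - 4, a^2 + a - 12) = a + 4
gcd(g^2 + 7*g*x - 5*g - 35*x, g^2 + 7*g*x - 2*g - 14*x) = g + 7*x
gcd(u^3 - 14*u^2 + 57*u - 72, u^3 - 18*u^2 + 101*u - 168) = u^2 - 11*u + 24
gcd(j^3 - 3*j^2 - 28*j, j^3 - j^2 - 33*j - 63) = j - 7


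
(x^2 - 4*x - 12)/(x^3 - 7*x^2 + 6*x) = (x + 2)/(x*(x - 1))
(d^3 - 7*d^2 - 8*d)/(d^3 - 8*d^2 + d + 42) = d*(d^2 - 7*d - 8)/(d^3 - 8*d^2 + d + 42)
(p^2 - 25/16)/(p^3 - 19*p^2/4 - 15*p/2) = (p - 5/4)/(p*(p - 6))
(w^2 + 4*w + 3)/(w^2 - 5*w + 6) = (w^2 + 4*w + 3)/(w^2 - 5*w + 6)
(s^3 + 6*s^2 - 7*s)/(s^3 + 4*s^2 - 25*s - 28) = s*(s - 1)/(s^2 - 3*s - 4)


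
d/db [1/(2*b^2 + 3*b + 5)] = (-4*b - 3)/(2*b^2 + 3*b + 5)^2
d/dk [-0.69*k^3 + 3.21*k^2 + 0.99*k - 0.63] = -2.07*k^2 + 6.42*k + 0.99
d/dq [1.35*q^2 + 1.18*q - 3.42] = 2.7*q + 1.18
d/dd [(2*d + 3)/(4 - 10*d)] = 19/(2*(25*d^2 - 20*d + 4))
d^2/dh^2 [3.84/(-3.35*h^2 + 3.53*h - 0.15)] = (86.1888*h^2 - 90.81984*h - 3.84*(6.7*h - 3.53)*(13.4*h - 7.06) + 3.8592)/(3.35*h^2 - 3.53*h + 0.15)^3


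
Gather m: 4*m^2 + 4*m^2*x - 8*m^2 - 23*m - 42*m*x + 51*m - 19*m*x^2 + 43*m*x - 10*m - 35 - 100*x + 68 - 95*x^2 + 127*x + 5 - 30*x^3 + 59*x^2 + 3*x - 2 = m^2*(4*x - 4) + m*(-19*x^2 + x + 18) - 30*x^3 - 36*x^2 + 30*x + 36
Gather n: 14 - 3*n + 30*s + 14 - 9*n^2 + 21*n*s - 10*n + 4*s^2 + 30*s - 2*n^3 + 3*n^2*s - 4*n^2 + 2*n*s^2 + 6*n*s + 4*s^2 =-2*n^3 + n^2*(3*s - 13) + n*(2*s^2 + 27*s - 13) + 8*s^2 + 60*s + 28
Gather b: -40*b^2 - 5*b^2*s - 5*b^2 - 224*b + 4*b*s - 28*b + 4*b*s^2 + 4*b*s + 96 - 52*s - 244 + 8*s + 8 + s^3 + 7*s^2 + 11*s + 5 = b^2*(-5*s - 45) + b*(4*s^2 + 8*s - 252) + s^3 + 7*s^2 - 33*s - 135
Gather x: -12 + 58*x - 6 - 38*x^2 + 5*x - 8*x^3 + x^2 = -8*x^3 - 37*x^2 + 63*x - 18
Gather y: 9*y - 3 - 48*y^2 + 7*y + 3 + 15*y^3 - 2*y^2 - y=15*y^3 - 50*y^2 + 15*y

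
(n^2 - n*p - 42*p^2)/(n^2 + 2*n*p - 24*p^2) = (-n + 7*p)/(-n + 4*p)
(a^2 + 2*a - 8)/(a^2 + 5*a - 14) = (a + 4)/(a + 7)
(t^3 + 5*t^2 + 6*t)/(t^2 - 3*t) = (t^2 + 5*t + 6)/(t - 3)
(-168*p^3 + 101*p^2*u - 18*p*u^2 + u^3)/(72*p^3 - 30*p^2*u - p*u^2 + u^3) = (-56*p^2 + 15*p*u - u^2)/(24*p^2 - 2*p*u - u^2)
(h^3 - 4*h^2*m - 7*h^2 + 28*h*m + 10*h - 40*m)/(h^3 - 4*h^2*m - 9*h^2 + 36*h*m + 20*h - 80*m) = (h - 2)/(h - 4)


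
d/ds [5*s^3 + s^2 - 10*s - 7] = 15*s^2 + 2*s - 10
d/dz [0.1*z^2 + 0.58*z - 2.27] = 0.2*z + 0.58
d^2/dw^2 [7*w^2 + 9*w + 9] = 14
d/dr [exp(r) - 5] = exp(r)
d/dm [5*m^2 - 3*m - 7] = 10*m - 3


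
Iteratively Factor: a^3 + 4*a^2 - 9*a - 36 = (a + 3)*(a^2 + a - 12) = (a - 3)*(a + 3)*(a + 4)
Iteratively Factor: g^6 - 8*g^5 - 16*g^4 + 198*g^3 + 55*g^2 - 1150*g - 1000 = (g + 1)*(g^5 - 9*g^4 - 7*g^3 + 205*g^2 - 150*g - 1000) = (g + 1)*(g + 2)*(g^4 - 11*g^3 + 15*g^2 + 175*g - 500) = (g - 5)*(g + 1)*(g + 2)*(g^3 - 6*g^2 - 15*g + 100) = (g - 5)*(g + 1)*(g + 2)*(g + 4)*(g^2 - 10*g + 25) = (g - 5)^2*(g + 1)*(g + 2)*(g + 4)*(g - 5)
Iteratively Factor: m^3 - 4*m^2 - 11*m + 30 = (m - 2)*(m^2 - 2*m - 15) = (m - 5)*(m - 2)*(m + 3)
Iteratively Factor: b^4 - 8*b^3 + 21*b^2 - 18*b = (b - 2)*(b^3 - 6*b^2 + 9*b) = (b - 3)*(b - 2)*(b^2 - 3*b) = b*(b - 3)*(b - 2)*(b - 3)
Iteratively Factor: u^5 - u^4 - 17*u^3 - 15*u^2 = (u + 1)*(u^4 - 2*u^3 - 15*u^2) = (u - 5)*(u + 1)*(u^3 + 3*u^2) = (u - 5)*(u + 1)*(u + 3)*(u^2) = u*(u - 5)*(u + 1)*(u + 3)*(u)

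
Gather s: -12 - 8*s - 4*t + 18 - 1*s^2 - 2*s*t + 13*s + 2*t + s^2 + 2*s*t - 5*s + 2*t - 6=0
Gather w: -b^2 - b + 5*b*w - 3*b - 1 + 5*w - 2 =-b^2 - 4*b + w*(5*b + 5) - 3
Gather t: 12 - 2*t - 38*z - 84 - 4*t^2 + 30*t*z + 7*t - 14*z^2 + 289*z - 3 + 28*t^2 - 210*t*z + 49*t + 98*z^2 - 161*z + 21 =24*t^2 + t*(54 - 180*z) + 84*z^2 + 90*z - 54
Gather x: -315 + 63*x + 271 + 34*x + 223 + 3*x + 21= 100*x + 200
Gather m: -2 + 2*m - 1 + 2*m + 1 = 4*m - 2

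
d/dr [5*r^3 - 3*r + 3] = 15*r^2 - 3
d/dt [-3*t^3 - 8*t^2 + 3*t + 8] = -9*t^2 - 16*t + 3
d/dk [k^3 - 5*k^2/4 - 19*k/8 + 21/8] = 3*k^2 - 5*k/2 - 19/8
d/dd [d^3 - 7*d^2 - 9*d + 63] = 3*d^2 - 14*d - 9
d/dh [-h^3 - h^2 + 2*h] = -3*h^2 - 2*h + 2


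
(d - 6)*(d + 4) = d^2 - 2*d - 24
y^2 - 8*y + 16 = (y - 4)^2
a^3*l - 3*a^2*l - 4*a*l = a*(a - 4)*(a*l + l)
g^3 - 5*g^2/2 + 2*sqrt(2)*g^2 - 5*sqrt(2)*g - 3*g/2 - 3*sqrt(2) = (g - 3)*(g + 1/2)*(g + 2*sqrt(2))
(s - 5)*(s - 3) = s^2 - 8*s + 15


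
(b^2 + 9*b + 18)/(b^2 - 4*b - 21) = (b + 6)/(b - 7)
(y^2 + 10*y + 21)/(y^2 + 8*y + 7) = (y + 3)/(y + 1)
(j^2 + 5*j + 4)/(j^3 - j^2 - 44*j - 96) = (j + 1)/(j^2 - 5*j - 24)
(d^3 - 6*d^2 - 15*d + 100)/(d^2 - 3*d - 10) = (d^2 - d - 20)/(d + 2)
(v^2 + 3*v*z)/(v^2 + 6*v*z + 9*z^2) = v/(v + 3*z)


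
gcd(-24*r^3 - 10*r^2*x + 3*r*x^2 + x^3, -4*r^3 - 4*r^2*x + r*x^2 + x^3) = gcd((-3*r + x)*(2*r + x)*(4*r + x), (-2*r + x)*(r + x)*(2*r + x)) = 2*r + x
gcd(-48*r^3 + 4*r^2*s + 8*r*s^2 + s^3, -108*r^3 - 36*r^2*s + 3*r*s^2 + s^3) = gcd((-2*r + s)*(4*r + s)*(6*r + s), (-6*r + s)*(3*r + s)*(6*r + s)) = 6*r + s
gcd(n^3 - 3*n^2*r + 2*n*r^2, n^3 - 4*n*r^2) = -n^2 + 2*n*r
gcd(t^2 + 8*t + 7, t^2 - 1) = t + 1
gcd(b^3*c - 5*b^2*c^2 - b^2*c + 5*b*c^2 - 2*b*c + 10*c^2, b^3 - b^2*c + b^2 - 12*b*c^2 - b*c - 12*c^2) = b + 1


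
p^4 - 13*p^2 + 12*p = p*(p - 3)*(p - 1)*(p + 4)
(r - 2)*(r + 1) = r^2 - r - 2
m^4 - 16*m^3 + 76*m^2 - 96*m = m*(m - 8)*(m - 6)*(m - 2)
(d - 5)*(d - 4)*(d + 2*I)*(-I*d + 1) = -I*d^4 + 3*d^3 + 9*I*d^3 - 27*d^2 - 18*I*d^2 + 60*d - 18*I*d + 40*I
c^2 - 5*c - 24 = (c - 8)*(c + 3)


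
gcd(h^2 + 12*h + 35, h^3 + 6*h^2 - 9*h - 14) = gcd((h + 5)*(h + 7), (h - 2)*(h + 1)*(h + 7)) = h + 7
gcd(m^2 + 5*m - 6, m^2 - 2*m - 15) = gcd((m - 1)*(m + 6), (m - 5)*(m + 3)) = 1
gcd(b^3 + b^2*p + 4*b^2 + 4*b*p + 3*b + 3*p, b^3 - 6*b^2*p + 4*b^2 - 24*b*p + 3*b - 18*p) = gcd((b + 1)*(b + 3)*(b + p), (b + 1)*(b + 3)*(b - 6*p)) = b^2 + 4*b + 3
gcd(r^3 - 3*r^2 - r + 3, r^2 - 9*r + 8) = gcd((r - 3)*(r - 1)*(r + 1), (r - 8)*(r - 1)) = r - 1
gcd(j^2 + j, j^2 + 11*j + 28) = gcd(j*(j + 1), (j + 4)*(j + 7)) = 1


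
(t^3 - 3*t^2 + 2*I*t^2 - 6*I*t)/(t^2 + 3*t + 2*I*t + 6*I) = t*(t - 3)/(t + 3)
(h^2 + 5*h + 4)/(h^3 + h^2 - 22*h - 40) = (h + 1)/(h^2 - 3*h - 10)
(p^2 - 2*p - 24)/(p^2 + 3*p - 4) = (p - 6)/(p - 1)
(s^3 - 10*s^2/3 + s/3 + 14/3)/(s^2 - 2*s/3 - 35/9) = 3*(s^2 - s - 2)/(3*s + 5)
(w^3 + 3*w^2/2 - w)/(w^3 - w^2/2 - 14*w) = (-2*w^2 - 3*w + 2)/(-2*w^2 + w + 28)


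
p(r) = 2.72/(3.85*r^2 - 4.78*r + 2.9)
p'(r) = 2.72*(4.78 - 7.7*r)/(3.85*r^2 - 4.78*r + 2.9)^2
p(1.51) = 0.61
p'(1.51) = -0.94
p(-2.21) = 0.08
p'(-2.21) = 0.06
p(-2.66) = 0.06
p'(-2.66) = 0.04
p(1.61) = 0.52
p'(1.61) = -0.77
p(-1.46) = 0.15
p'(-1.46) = 0.13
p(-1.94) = 0.10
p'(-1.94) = 0.08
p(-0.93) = 0.25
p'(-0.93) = 0.29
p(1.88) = 0.36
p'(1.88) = -0.47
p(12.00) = 0.01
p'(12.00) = -0.00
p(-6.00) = 0.02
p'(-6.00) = 0.00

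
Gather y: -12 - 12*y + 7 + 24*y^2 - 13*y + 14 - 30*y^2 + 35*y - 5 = -6*y^2 + 10*y + 4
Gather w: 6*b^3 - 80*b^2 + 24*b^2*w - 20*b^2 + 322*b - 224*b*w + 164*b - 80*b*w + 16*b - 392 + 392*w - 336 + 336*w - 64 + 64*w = 6*b^3 - 100*b^2 + 502*b + w*(24*b^2 - 304*b + 792) - 792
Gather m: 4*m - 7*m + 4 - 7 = -3*m - 3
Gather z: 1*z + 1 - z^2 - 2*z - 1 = -z^2 - z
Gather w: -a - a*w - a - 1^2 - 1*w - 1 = -2*a + w*(-a - 1) - 2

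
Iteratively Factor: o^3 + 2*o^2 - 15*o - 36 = (o + 3)*(o^2 - o - 12) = (o + 3)^2*(o - 4)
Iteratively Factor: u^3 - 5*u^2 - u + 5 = (u + 1)*(u^2 - 6*u + 5) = (u - 1)*(u + 1)*(u - 5)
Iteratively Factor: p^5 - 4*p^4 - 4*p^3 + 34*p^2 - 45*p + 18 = (p - 1)*(p^4 - 3*p^3 - 7*p^2 + 27*p - 18) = (p - 1)^2*(p^3 - 2*p^2 - 9*p + 18) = (p - 3)*(p - 1)^2*(p^2 + p - 6) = (p - 3)*(p - 2)*(p - 1)^2*(p + 3)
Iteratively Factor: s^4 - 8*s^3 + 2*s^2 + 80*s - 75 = (s - 1)*(s^3 - 7*s^2 - 5*s + 75) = (s - 5)*(s - 1)*(s^2 - 2*s - 15) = (s - 5)^2*(s - 1)*(s + 3)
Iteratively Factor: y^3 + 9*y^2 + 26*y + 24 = (y + 2)*(y^2 + 7*y + 12) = (y + 2)*(y + 4)*(y + 3)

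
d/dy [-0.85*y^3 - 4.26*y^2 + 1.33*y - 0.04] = -2.55*y^2 - 8.52*y + 1.33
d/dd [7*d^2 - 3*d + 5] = 14*d - 3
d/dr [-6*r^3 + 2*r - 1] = 2 - 18*r^2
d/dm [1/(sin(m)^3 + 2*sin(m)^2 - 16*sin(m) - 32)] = (-3*sin(m)^2 - 4*sin(m) + 16)*cos(m)/(sin(m)^3 + 2*sin(m)^2 - 16*sin(m) - 32)^2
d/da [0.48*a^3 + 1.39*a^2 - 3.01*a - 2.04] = 1.44*a^2 + 2.78*a - 3.01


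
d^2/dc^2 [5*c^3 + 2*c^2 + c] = 30*c + 4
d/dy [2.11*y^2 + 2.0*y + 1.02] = 4.22*y + 2.0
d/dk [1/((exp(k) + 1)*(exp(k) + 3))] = 2*(-exp(k) - 2)*exp(k)/(exp(4*k) + 8*exp(3*k) + 22*exp(2*k) + 24*exp(k) + 9)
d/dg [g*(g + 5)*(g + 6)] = 3*g^2 + 22*g + 30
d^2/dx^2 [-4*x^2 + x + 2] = -8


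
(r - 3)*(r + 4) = r^2 + r - 12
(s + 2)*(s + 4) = s^2 + 6*s + 8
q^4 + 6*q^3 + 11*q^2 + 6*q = q*(q + 1)*(q + 2)*(q + 3)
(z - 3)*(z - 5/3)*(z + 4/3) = z^3 - 10*z^2/3 - 11*z/9 + 20/3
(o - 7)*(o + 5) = o^2 - 2*o - 35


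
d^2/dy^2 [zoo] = 0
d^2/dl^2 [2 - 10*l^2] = -20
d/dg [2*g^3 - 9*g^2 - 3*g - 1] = 6*g^2 - 18*g - 3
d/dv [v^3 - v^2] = v*(3*v - 2)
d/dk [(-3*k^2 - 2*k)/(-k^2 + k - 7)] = (-5*k^2 + 42*k + 14)/(k^4 - 2*k^3 + 15*k^2 - 14*k + 49)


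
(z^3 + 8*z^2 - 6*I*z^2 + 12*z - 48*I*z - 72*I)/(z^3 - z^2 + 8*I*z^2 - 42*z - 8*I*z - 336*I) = (z^2 + z*(2 - 6*I) - 12*I)/(z^2 + z*(-7 + 8*I) - 56*I)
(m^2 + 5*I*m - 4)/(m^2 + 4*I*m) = (m + I)/m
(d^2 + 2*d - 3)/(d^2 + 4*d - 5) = (d + 3)/(d + 5)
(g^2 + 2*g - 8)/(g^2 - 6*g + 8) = (g + 4)/(g - 4)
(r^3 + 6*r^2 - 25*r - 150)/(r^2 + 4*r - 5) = (r^2 + r - 30)/(r - 1)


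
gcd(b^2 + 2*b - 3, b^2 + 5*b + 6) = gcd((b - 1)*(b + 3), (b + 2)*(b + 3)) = b + 3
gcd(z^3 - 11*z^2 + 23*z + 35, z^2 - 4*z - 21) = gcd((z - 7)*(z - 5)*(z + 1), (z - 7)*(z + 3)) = z - 7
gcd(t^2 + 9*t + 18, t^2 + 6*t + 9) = t + 3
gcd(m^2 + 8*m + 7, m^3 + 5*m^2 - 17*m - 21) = m^2 + 8*m + 7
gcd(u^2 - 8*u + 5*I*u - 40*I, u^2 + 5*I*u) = u + 5*I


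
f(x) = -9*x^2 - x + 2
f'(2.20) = -40.60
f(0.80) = -4.56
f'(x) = -18*x - 1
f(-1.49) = -16.49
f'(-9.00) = 161.00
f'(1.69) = -31.42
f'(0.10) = -2.80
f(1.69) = -25.39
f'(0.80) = -15.40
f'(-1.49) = 25.82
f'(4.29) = -78.22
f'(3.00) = -55.00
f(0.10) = 1.81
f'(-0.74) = 12.32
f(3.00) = -82.00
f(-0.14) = 1.96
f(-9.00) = -718.00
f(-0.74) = -2.19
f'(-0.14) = 1.52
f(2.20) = -43.76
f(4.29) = -167.93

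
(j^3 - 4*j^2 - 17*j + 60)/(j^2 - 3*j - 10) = (j^2 + j - 12)/(j + 2)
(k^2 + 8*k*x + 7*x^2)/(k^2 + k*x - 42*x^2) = (-k - x)/(-k + 6*x)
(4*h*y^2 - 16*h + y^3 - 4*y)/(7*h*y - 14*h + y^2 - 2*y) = (4*h*y + 8*h + y^2 + 2*y)/(7*h + y)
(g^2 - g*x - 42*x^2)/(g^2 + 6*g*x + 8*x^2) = (g^2 - g*x - 42*x^2)/(g^2 + 6*g*x + 8*x^2)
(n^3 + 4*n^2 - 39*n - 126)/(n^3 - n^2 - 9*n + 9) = (n^2 + n - 42)/(n^2 - 4*n + 3)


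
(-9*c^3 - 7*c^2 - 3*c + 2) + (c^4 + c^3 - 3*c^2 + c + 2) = c^4 - 8*c^3 - 10*c^2 - 2*c + 4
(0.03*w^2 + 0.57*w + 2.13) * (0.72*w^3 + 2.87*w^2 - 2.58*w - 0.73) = 0.0216*w^5 + 0.4965*w^4 + 3.0921*w^3 + 4.6206*w^2 - 5.9115*w - 1.5549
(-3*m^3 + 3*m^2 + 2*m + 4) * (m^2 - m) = -3*m^5 + 6*m^4 - m^3 + 2*m^2 - 4*m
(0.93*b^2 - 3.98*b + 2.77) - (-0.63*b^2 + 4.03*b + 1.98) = 1.56*b^2 - 8.01*b + 0.79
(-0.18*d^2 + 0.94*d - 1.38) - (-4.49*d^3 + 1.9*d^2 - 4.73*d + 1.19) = 4.49*d^3 - 2.08*d^2 + 5.67*d - 2.57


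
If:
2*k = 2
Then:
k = 1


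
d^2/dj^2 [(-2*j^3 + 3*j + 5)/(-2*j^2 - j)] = 10*(-2*j^3 - 12*j^2 - 6*j - 1)/(j^3*(8*j^3 + 12*j^2 + 6*j + 1))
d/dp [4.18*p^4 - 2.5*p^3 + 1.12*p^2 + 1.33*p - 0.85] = 16.72*p^3 - 7.5*p^2 + 2.24*p + 1.33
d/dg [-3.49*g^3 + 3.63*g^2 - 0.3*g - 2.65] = -10.47*g^2 + 7.26*g - 0.3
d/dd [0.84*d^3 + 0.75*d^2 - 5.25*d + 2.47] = 2.52*d^2 + 1.5*d - 5.25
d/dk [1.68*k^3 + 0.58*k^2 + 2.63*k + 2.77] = 5.04*k^2 + 1.16*k + 2.63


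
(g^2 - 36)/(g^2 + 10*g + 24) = (g - 6)/(g + 4)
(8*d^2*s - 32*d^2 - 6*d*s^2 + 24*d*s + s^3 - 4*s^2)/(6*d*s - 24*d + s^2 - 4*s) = (8*d^2 - 6*d*s + s^2)/(6*d + s)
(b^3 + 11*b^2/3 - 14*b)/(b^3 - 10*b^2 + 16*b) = (b^2 + 11*b/3 - 14)/(b^2 - 10*b + 16)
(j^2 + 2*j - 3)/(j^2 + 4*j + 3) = (j - 1)/(j + 1)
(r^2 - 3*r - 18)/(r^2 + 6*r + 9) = (r - 6)/(r + 3)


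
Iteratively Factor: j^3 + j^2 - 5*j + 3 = (j + 3)*(j^2 - 2*j + 1) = (j - 1)*(j + 3)*(j - 1)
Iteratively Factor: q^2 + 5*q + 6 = (q + 2)*(q + 3)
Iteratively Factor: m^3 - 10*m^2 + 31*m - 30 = (m - 3)*(m^2 - 7*m + 10) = (m - 5)*(m - 3)*(m - 2)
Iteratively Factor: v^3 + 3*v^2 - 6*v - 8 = (v - 2)*(v^2 + 5*v + 4) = (v - 2)*(v + 1)*(v + 4)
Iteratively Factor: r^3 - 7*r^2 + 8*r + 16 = (r + 1)*(r^2 - 8*r + 16) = (r - 4)*(r + 1)*(r - 4)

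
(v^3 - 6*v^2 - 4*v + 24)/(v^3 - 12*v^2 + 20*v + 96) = (v - 2)/(v - 8)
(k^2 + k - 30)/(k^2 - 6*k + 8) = (k^2 + k - 30)/(k^2 - 6*k + 8)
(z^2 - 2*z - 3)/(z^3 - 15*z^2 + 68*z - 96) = (z + 1)/(z^2 - 12*z + 32)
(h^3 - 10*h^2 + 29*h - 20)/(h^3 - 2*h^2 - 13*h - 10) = (h^2 - 5*h + 4)/(h^2 + 3*h + 2)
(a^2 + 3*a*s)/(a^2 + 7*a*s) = (a + 3*s)/(a + 7*s)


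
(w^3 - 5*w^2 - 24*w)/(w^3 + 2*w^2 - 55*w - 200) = w*(w + 3)/(w^2 + 10*w + 25)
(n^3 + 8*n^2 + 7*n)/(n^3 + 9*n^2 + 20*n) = (n^2 + 8*n + 7)/(n^2 + 9*n + 20)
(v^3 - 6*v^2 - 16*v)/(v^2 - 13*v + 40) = v*(v + 2)/(v - 5)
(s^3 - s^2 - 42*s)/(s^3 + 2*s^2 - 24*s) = (s - 7)/(s - 4)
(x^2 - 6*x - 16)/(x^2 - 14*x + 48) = (x + 2)/(x - 6)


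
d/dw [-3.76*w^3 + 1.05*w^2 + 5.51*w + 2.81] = -11.28*w^2 + 2.1*w + 5.51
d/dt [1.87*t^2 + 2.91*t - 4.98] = 3.74*t + 2.91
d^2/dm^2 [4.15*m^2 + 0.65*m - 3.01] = 8.30000000000000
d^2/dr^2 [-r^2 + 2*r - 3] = -2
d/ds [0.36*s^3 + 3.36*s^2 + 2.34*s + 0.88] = 1.08*s^2 + 6.72*s + 2.34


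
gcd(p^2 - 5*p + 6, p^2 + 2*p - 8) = p - 2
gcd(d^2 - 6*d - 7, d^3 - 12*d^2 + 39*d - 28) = d - 7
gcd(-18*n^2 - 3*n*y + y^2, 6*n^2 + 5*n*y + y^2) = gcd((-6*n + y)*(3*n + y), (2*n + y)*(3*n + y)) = 3*n + y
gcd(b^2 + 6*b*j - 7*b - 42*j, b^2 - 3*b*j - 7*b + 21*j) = b - 7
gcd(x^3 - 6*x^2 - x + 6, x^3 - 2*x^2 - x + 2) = x^2 - 1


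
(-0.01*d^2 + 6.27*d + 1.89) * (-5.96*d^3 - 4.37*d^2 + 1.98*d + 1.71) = 0.0596*d^5 - 37.3255*d^4 - 38.6841*d^3 + 4.1382*d^2 + 14.4639*d + 3.2319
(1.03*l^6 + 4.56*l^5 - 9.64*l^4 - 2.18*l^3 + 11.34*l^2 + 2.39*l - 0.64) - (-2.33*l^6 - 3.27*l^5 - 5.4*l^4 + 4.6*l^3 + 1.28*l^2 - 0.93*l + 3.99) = 3.36*l^6 + 7.83*l^5 - 4.24*l^4 - 6.78*l^3 + 10.06*l^2 + 3.32*l - 4.63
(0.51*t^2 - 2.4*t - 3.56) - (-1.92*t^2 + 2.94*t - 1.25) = 2.43*t^2 - 5.34*t - 2.31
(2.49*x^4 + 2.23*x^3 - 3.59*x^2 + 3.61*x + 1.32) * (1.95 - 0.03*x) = -0.0747*x^5 + 4.7886*x^4 + 4.4562*x^3 - 7.1088*x^2 + 6.9999*x + 2.574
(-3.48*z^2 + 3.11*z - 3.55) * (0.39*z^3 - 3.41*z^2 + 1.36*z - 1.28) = -1.3572*z^5 + 13.0797*z^4 - 16.7224*z^3 + 20.7895*z^2 - 8.8088*z + 4.544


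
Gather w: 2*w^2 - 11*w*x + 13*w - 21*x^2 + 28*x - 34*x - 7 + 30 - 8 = 2*w^2 + w*(13 - 11*x) - 21*x^2 - 6*x + 15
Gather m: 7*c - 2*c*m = -2*c*m + 7*c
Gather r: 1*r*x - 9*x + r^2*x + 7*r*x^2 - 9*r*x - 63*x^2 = r^2*x + r*(7*x^2 - 8*x) - 63*x^2 - 9*x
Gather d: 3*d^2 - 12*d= 3*d^2 - 12*d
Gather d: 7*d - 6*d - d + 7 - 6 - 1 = 0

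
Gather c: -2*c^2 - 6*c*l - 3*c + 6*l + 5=-2*c^2 + c*(-6*l - 3) + 6*l + 5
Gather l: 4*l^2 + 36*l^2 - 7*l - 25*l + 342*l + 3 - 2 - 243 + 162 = 40*l^2 + 310*l - 80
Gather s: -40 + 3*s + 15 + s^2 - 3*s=s^2 - 25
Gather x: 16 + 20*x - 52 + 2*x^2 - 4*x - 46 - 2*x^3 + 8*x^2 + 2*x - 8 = -2*x^3 + 10*x^2 + 18*x - 90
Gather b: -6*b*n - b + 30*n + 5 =b*(-6*n - 1) + 30*n + 5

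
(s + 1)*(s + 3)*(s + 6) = s^3 + 10*s^2 + 27*s + 18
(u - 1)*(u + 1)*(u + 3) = u^3 + 3*u^2 - u - 3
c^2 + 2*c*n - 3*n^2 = (c - n)*(c + 3*n)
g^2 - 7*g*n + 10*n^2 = (g - 5*n)*(g - 2*n)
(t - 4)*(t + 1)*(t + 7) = t^3 + 4*t^2 - 25*t - 28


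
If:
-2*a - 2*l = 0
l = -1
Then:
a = 1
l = -1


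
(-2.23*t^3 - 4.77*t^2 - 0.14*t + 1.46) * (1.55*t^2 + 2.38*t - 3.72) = -3.4565*t^5 - 12.7009*t^4 - 3.274*t^3 + 19.6742*t^2 + 3.9956*t - 5.4312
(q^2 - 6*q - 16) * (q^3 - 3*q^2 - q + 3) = q^5 - 9*q^4 + q^3 + 57*q^2 - 2*q - 48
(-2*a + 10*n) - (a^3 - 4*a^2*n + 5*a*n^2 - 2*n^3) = -a^3 + 4*a^2*n - 5*a*n^2 - 2*a + 2*n^3 + 10*n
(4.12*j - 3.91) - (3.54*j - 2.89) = 0.58*j - 1.02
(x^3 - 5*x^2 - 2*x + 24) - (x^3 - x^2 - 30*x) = -4*x^2 + 28*x + 24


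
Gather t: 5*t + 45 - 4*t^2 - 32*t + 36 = -4*t^2 - 27*t + 81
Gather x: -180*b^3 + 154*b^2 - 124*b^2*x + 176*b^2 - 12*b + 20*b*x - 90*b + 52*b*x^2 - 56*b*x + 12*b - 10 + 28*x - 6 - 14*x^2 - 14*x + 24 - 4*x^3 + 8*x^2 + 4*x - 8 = -180*b^3 + 330*b^2 - 90*b - 4*x^3 + x^2*(52*b - 6) + x*(-124*b^2 - 36*b + 18)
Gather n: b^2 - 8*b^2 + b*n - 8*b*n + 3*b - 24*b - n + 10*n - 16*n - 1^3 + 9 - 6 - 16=-7*b^2 - 21*b + n*(-7*b - 7) - 14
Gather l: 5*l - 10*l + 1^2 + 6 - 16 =-5*l - 9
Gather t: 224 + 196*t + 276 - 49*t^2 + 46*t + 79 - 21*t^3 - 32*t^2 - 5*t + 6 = -21*t^3 - 81*t^2 + 237*t + 585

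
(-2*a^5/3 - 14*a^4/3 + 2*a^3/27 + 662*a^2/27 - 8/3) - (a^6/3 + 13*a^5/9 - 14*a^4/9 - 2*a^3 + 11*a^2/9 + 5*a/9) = -a^6/3 - 19*a^5/9 - 28*a^4/9 + 56*a^3/27 + 629*a^2/27 - 5*a/9 - 8/3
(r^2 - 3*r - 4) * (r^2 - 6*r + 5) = r^4 - 9*r^3 + 19*r^2 + 9*r - 20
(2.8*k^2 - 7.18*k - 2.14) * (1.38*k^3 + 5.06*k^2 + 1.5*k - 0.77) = 3.864*k^5 + 4.2596*k^4 - 35.084*k^3 - 23.7544*k^2 + 2.3186*k + 1.6478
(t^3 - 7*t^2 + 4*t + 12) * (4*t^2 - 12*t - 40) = 4*t^5 - 40*t^4 + 60*t^3 + 280*t^2 - 304*t - 480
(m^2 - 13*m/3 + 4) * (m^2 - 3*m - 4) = m^4 - 22*m^3/3 + 13*m^2 + 16*m/3 - 16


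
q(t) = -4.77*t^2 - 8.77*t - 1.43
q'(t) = -9.54*t - 8.77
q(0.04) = -1.79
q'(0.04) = -9.15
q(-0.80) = 2.53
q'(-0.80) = -1.14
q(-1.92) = -2.18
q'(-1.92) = 9.55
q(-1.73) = -0.53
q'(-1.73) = 7.73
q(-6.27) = -133.96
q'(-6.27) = 51.05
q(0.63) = -8.85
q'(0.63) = -14.78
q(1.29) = -20.68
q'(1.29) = -21.08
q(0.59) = -8.26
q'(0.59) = -14.40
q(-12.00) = -583.07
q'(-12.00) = 105.71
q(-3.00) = -18.05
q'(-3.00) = 19.85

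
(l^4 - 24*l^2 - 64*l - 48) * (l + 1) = l^5 + l^4 - 24*l^3 - 88*l^2 - 112*l - 48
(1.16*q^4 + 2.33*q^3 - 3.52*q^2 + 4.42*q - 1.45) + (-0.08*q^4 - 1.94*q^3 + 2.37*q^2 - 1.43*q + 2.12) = 1.08*q^4 + 0.39*q^3 - 1.15*q^2 + 2.99*q + 0.67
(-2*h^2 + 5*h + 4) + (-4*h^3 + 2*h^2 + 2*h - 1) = -4*h^3 + 7*h + 3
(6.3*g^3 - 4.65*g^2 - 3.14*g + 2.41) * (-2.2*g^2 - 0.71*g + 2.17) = -13.86*g^5 + 5.757*g^4 + 23.8805*g^3 - 13.1631*g^2 - 8.5249*g + 5.2297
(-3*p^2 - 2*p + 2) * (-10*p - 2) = 30*p^3 + 26*p^2 - 16*p - 4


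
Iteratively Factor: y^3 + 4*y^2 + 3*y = (y + 1)*(y^2 + 3*y) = y*(y + 1)*(y + 3)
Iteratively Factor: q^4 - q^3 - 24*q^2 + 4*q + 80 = (q + 2)*(q^3 - 3*q^2 - 18*q + 40) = (q - 5)*(q + 2)*(q^2 + 2*q - 8) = (q - 5)*(q + 2)*(q + 4)*(q - 2)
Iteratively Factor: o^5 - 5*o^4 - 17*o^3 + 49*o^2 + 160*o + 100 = (o - 5)*(o^4 - 17*o^2 - 36*o - 20) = (o - 5)^2*(o^3 + 5*o^2 + 8*o + 4) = (o - 5)^2*(o + 2)*(o^2 + 3*o + 2) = (o - 5)^2*(o + 1)*(o + 2)*(o + 2)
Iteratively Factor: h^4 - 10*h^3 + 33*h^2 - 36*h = (h - 3)*(h^3 - 7*h^2 + 12*h) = (h - 3)^2*(h^2 - 4*h) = (h - 4)*(h - 3)^2*(h)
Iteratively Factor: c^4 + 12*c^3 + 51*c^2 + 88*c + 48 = (c + 4)*(c^3 + 8*c^2 + 19*c + 12) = (c + 4)^2*(c^2 + 4*c + 3) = (c + 3)*(c + 4)^2*(c + 1)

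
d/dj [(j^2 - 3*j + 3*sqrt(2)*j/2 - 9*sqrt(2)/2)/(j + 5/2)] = (4*j^2 + 20*j - 30 + 33*sqrt(2))/(4*j^2 + 20*j + 25)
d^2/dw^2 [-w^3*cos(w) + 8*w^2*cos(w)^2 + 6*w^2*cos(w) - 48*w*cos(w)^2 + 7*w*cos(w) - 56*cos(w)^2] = w^3*cos(w) - 16*w^2*cos(2*w) - 6*sqrt(2)*w^2*cos(w + pi/4) - 24*w*sin(w) - 32*w*sin(2*w) - 13*w*cos(w) + 96*w*cos(2*w) - 14*sin(w) + 96*sin(2*w) + 12*cos(w) + 120*cos(2*w) + 8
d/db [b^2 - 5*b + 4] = 2*b - 5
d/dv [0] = 0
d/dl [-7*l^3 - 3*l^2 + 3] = 3*l*(-7*l - 2)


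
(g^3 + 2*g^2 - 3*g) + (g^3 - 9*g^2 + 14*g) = 2*g^3 - 7*g^2 + 11*g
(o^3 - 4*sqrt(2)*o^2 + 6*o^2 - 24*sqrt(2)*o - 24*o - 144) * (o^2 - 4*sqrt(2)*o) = o^5 - 8*sqrt(2)*o^4 + 6*o^4 - 48*sqrt(2)*o^3 + 8*o^3 + 48*o^2 + 96*sqrt(2)*o^2 + 576*sqrt(2)*o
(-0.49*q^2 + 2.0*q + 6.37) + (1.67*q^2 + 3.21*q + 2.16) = 1.18*q^2 + 5.21*q + 8.53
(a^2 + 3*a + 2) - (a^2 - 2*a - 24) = 5*a + 26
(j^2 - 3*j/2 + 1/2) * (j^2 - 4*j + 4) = j^4 - 11*j^3/2 + 21*j^2/2 - 8*j + 2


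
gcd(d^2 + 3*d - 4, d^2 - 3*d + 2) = d - 1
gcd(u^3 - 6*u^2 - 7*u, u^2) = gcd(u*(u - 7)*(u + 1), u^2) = u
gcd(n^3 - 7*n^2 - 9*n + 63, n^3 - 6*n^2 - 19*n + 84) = n^2 - 10*n + 21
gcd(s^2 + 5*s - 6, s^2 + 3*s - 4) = s - 1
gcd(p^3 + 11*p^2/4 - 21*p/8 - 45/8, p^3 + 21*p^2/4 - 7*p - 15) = p + 5/4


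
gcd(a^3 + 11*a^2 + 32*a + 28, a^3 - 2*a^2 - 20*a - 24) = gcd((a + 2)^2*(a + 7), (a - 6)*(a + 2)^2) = a^2 + 4*a + 4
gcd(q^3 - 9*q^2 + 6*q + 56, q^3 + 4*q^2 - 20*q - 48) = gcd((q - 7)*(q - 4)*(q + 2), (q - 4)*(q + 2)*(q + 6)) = q^2 - 2*q - 8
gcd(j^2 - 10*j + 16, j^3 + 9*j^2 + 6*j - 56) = j - 2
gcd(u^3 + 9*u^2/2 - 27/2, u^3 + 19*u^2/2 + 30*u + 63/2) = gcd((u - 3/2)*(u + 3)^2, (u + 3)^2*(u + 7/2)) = u^2 + 6*u + 9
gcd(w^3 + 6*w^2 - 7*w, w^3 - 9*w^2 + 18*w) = w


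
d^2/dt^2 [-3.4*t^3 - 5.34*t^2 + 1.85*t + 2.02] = -20.4*t - 10.68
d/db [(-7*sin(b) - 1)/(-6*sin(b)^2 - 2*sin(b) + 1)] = (-12*sin(b) + 21*cos(2*b) - 30)*cos(b)/(6*sin(b)^2 + 2*sin(b) - 1)^2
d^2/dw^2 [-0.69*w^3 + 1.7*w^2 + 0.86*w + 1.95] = 3.4 - 4.14*w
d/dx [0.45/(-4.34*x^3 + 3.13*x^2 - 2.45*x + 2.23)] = (5.859*x^2 - 2.817*x + 1.1025)/(4.34*x^3 - 3.13*x^2 + 2.45*x - 2.23)^2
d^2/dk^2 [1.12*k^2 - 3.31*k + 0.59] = 2.24000000000000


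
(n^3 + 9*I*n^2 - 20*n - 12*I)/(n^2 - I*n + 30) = (n^3 + 9*I*n^2 - 20*n - 12*I)/(n^2 - I*n + 30)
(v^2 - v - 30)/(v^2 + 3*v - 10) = (v - 6)/(v - 2)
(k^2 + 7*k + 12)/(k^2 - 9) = (k + 4)/(k - 3)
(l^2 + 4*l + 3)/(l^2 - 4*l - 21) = (l + 1)/(l - 7)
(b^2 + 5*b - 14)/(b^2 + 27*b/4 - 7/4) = 4*(b - 2)/(4*b - 1)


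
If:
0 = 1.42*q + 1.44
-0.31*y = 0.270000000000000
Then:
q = -1.01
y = -0.87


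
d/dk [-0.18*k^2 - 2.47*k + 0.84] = -0.36*k - 2.47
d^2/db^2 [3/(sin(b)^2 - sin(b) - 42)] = 3*(4*sin(b)^4 - 3*sin(b)^3 + 163*sin(b)^2 - 36*sin(b) - 86)/(sin(b) + cos(b)^2 + 41)^3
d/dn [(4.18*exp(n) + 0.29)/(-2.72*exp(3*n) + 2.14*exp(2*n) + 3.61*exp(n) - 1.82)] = (22.7392*exp(3*n) - 6.5788*exp(2*n) - 1.2412*exp(n) - 8.6545)*exp(n)/(7.3984*exp(6*n) - 11.6416*exp(5*n) - 15.0588*exp(4*n) + 25.3516*exp(3*n) + 5.2425*exp(2*n) - 13.1404*exp(n) + 3.3124)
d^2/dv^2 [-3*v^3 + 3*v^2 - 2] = 6 - 18*v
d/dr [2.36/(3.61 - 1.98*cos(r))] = -4.6728*sin(r)/(1.98*cos(r) - 3.61)^2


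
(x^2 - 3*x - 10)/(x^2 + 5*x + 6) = (x - 5)/(x + 3)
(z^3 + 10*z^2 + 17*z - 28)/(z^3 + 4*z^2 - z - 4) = (z + 7)/(z + 1)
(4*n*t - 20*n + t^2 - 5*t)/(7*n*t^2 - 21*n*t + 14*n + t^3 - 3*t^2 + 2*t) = (4*n*t - 20*n + t^2 - 5*t)/(7*n*t^2 - 21*n*t + 14*n + t^3 - 3*t^2 + 2*t)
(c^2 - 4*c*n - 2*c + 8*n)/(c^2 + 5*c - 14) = (c - 4*n)/(c + 7)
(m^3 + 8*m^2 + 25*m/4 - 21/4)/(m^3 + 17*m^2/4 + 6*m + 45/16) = 4*(2*m^2 + 13*m - 7)/(8*m^2 + 22*m + 15)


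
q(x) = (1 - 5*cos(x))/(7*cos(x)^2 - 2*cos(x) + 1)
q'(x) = (1 - 5*cos(x))*(14*sin(x)*cos(x) - 2*sin(x))/(7*cos(x)^2 - 2*cos(x) + 1)^2 + 5*sin(x)/(7*cos(x)^2 - 2*cos(x) + 1) = (-35*cos(x)^2 + 14*cos(x) + 3)*sin(x)/(7*sin(x)^2 + 2*cos(x) - 8)^2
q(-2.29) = 0.80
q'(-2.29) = 0.56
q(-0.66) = -0.78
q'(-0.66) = 0.33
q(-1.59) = 1.05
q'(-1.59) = -2.51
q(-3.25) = 0.60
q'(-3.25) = -0.05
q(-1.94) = 1.06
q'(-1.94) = 0.89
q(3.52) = 0.63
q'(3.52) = 0.19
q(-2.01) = 1.00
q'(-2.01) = 0.87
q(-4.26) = 0.99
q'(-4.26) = -0.86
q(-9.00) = 0.64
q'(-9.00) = 0.21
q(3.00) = 0.60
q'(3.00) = -0.07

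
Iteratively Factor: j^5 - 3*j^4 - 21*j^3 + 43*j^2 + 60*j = (j - 3)*(j^4 - 21*j^2 - 20*j) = (j - 3)*(j + 4)*(j^3 - 4*j^2 - 5*j) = (j - 5)*(j - 3)*(j + 4)*(j^2 + j) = (j - 5)*(j - 3)*(j + 1)*(j + 4)*(j)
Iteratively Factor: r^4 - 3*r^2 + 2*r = (r + 2)*(r^3 - 2*r^2 + r) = (r - 1)*(r + 2)*(r^2 - r) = (r - 1)^2*(r + 2)*(r)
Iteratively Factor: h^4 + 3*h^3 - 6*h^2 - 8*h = (h - 2)*(h^3 + 5*h^2 + 4*h) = (h - 2)*(h + 1)*(h^2 + 4*h) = (h - 2)*(h + 1)*(h + 4)*(h)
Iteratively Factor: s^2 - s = (s - 1)*(s)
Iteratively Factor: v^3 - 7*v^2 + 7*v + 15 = (v - 5)*(v^2 - 2*v - 3) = (v - 5)*(v - 3)*(v + 1)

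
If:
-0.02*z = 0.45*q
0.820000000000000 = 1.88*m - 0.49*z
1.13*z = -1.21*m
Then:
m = 0.34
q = 0.02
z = -0.37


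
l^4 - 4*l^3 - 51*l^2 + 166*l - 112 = (l - 8)*(l - 2)*(l - 1)*(l + 7)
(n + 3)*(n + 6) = n^2 + 9*n + 18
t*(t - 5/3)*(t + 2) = t^3 + t^2/3 - 10*t/3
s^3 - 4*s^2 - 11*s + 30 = (s - 5)*(s - 2)*(s + 3)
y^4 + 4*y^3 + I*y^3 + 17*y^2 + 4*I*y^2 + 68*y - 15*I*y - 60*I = (y + 4)*(y - 3*I)*(y - I)*(y + 5*I)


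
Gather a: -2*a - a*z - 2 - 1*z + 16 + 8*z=a*(-z - 2) + 7*z + 14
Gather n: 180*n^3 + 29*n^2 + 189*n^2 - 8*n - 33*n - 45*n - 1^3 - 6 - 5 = 180*n^3 + 218*n^2 - 86*n - 12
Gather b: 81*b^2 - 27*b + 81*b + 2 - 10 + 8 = 81*b^2 + 54*b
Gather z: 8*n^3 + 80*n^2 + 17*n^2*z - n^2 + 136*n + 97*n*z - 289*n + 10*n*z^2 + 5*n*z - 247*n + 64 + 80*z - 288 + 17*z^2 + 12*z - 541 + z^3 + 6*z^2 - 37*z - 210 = 8*n^3 + 79*n^2 - 400*n + z^3 + z^2*(10*n + 23) + z*(17*n^2 + 102*n + 55) - 975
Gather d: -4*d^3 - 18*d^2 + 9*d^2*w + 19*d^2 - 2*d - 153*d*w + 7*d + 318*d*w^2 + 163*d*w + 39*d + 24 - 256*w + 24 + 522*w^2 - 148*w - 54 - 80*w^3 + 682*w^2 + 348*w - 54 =-4*d^3 + d^2*(9*w + 1) + d*(318*w^2 + 10*w + 44) - 80*w^3 + 1204*w^2 - 56*w - 60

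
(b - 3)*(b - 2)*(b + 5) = b^3 - 19*b + 30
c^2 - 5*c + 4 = (c - 4)*(c - 1)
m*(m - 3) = m^2 - 3*m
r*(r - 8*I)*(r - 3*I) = r^3 - 11*I*r^2 - 24*r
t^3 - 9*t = t*(t - 3)*(t + 3)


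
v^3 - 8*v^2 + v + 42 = (v - 7)*(v - 3)*(v + 2)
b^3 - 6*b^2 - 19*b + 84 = (b - 7)*(b - 3)*(b + 4)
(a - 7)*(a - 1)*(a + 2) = a^3 - 6*a^2 - 9*a + 14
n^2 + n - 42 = (n - 6)*(n + 7)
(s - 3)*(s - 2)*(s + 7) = s^3 + 2*s^2 - 29*s + 42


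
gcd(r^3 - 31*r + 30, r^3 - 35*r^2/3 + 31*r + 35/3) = r - 5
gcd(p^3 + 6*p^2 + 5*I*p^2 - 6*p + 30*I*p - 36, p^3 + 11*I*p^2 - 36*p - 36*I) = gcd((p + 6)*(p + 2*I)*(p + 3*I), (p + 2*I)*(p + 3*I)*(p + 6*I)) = p^2 + 5*I*p - 6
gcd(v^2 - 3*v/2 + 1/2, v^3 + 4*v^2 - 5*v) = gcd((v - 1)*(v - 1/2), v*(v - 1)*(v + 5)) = v - 1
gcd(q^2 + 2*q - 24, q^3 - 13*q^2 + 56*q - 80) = q - 4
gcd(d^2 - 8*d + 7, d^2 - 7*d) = d - 7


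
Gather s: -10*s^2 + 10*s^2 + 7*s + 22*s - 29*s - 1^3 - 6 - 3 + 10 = 0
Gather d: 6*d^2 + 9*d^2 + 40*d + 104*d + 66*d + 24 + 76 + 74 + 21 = 15*d^2 + 210*d + 195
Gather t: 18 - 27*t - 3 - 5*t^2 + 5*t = -5*t^2 - 22*t + 15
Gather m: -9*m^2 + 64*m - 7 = -9*m^2 + 64*m - 7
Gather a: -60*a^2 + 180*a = -60*a^2 + 180*a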